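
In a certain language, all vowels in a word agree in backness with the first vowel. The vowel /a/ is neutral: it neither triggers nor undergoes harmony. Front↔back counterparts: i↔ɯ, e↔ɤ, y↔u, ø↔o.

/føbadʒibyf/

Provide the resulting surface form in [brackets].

[føbadʒibyf]

no segment meets the rule's conditions; no change.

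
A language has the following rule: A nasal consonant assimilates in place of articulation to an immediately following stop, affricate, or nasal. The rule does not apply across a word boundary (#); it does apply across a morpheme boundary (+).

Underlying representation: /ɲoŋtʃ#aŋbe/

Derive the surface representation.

[ɲoɲtʃ#ambe]

/ŋ/ before /tʃ/ (palatal) → [ɲ]
/ŋ/ before /b/ (labial) → [m]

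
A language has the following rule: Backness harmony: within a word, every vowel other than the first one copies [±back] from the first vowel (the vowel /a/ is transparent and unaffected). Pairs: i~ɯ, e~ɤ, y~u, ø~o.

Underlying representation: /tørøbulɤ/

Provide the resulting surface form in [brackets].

[tørøbyle]

/u/ harmonizes with /ø/ ([-back]) → [y]
/ɤ/ harmonizes with /ø/ ([-back]) → [e]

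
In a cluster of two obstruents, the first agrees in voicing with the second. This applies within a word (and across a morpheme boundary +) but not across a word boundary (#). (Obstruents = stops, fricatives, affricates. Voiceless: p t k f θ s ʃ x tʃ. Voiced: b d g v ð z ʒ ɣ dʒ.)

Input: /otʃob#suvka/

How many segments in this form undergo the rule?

/v/ before /k/ (voiceless) → [f]
1 segment changes.

1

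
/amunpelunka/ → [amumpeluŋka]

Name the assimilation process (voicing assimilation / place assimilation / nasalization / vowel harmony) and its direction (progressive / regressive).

/n/→[m] /n/→[ŋ].
Each target copies a feature from the following segment, so the direction is regressive.

place assimilation, regressive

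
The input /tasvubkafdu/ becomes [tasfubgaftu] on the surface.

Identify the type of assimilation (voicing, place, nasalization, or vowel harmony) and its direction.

voicing assimilation, progressive

/v/→[f] /k/→[g] /d/→[t].
Each target copies a feature from the preceding segment, so the direction is progressive.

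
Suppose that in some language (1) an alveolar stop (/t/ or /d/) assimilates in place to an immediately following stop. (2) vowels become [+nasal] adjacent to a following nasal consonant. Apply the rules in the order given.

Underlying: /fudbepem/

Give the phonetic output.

Rule 1: /d/ before /b/ (labial) → [b]
After rule 1: fubbepem
Rule 2: /e/ before nasal /m/ → [ẽ]

[fubbepẽm]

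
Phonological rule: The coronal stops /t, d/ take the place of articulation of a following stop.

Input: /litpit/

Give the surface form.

[lippit]

/t/ before /p/ (labial) → [p]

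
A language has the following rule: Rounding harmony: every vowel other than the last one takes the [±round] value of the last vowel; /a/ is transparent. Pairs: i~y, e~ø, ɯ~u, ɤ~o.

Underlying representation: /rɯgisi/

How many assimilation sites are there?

No segment meets the rule's conditions.

0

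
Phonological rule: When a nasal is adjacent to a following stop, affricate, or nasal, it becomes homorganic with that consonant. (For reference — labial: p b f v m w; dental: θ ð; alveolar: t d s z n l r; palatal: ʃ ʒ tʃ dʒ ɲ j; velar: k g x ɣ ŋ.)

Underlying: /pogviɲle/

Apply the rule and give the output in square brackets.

no segment meets the rule's conditions; no change.

[pogviɲle]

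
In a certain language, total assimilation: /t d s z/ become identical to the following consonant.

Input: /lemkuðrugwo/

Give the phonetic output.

[lemkuðrugwo]

no segment meets the rule's conditions; no change.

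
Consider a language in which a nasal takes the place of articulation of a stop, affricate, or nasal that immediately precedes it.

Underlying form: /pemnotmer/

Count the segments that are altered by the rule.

/n/ after /m/ (labial) → [m]
/m/ after /t/ (alveolar) → [n]
2 segments change.

2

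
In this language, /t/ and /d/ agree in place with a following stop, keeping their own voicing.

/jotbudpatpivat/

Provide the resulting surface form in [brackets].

/t/ before /b/ (labial) → [p]
/d/ before /p/ (labial) → [b]
/t/ before /p/ (labial) → [p]

[jopbubpappivat]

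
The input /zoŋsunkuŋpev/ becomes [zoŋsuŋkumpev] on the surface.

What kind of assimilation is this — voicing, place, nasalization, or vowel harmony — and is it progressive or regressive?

/n/→[ŋ] /ŋ/→[m].
Each target copies a feature from the following segment, so the direction is regressive.

place assimilation, regressive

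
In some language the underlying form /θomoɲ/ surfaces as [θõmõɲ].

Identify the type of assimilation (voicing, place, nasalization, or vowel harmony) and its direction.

/o/→[õ] /o/→[õ].
Each target copies a feature from the following segment, so the direction is regressive.

nasalization, regressive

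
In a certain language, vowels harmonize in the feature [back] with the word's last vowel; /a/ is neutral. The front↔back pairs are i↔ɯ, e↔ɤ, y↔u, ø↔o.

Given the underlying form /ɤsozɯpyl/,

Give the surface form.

/ɤ/ harmonizes with /y/ ([-back]) → [e]
/o/ harmonizes with /y/ ([-back]) → [ø]
/ɯ/ harmonizes with /y/ ([-back]) → [i]

[esøzipyl]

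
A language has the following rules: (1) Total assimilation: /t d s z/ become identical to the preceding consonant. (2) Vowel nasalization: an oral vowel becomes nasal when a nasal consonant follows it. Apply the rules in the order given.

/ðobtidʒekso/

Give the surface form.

[ðobbidʒekko]

Rule 1: /t/ after /b/ → [b] (total assimilation)
Rule 1: /s/ after /k/ → [k] (total assimilation)
After rule 1: ðobbidʒekko
Rule 2: no segment meets the rule's conditions; no change.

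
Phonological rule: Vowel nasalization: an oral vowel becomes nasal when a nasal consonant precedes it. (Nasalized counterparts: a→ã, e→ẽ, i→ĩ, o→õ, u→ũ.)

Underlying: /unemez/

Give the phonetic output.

[unẽmẽz]

/e/ after nasal /n/ → [ẽ]
/e/ after nasal /m/ → [ẽ]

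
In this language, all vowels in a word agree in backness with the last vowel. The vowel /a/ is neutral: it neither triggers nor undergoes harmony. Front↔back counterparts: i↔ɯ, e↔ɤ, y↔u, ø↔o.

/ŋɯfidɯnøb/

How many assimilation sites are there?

/ɯ/ harmonizes with /ø/ ([-back]) → [i]
/ɯ/ harmonizes with /ø/ ([-back]) → [i]
2 segments change.

2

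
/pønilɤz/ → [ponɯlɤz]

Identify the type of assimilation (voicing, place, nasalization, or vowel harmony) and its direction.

vowel harmony, regressive

/ø/→[o] /i/→[ɯ].
Vowels agree with the last vowel, so the harmony is regressive.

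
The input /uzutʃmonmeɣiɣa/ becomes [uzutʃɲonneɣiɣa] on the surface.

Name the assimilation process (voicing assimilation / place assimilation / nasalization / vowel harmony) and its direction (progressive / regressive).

/m/→[ɲ] /m/→[n].
Each target copies a feature from the preceding segment, so the direction is progressive.

place assimilation, progressive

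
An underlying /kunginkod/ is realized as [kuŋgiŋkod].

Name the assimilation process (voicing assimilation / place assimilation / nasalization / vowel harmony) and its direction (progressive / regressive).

place assimilation, regressive

/n/→[ŋ] /n/→[ŋ].
Each target copies a feature from the following segment, so the direction is regressive.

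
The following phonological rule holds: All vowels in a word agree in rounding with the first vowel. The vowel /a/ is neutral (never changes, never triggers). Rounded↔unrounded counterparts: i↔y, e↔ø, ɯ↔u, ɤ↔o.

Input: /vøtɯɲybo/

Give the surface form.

/ɯ/ harmonizes with /ø/ ([+round]) → [u]

[vøtuɲybo]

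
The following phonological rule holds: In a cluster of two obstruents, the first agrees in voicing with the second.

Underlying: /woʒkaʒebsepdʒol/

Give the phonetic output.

[woʃkaʒepsebdʒol]

/ʒ/ before /k/ (voiceless) → [ʃ]
/b/ before /s/ (voiceless) → [p]
/p/ before /dʒ/ (voiced) → [b]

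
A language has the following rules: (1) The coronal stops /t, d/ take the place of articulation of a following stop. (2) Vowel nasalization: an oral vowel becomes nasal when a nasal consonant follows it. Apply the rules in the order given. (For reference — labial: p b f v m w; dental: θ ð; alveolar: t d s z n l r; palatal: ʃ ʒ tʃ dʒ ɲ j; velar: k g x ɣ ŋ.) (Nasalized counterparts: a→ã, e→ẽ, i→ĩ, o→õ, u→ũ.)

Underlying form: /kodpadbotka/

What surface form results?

[kobpabbokka]

Rule 1: /d/ before /p/ (labial) → [b]
Rule 1: /d/ before /b/ (labial) → [b]
Rule 1: /t/ before /k/ (velar) → [k]
After rule 1: kobpabbokka
Rule 2: no segment meets the rule's conditions; no change.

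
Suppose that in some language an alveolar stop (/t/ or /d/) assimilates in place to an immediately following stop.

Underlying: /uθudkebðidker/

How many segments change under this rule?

/d/ before /k/ (velar) → [g]
/d/ before /k/ (velar) → [g]
2 segments change.

2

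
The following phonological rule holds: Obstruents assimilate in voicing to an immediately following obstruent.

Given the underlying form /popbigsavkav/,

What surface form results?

/p/ before /b/ (voiced) → [b]
/g/ before /s/ (voiceless) → [k]
/v/ before /k/ (voiceless) → [f]

[pobbiksafkav]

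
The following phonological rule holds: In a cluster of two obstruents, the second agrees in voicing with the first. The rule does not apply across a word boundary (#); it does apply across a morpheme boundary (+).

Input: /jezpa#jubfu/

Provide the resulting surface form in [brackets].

/p/ after /z/ (voiced) → [b]
/f/ after /b/ (voiced) → [v]

[jezba#jubvu]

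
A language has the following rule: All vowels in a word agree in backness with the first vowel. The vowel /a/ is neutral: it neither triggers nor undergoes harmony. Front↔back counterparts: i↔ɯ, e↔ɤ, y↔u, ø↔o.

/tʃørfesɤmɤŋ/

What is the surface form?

[tʃørfesemeŋ]

/ɤ/ harmonizes with /ø/ ([-back]) → [e]
/ɤ/ harmonizes with /ø/ ([-back]) → [e]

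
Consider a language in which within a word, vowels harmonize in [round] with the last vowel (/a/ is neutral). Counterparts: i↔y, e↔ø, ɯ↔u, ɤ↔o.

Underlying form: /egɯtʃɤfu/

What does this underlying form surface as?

[øgutʃofu]

/e/ harmonizes with /u/ ([+round]) → [ø]
/ɯ/ harmonizes with /u/ ([+round]) → [u]
/ɤ/ harmonizes with /u/ ([+round]) → [o]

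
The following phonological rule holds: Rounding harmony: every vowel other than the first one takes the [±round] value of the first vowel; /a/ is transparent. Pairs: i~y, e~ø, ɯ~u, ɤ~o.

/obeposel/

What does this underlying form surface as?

[obøposøl]

/e/ harmonizes with /o/ ([+round]) → [ø]
/e/ harmonizes with /o/ ([+round]) → [ø]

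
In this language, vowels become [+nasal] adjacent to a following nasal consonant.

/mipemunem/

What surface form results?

[mipẽmũnẽm]

/e/ before nasal /m/ → [ẽ]
/u/ before nasal /n/ → [ũ]
/e/ before nasal /m/ → [ẽ]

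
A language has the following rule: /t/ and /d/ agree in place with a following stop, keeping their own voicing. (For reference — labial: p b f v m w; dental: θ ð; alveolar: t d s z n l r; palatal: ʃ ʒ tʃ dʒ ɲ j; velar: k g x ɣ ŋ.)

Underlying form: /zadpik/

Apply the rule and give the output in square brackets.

/d/ before /p/ (labial) → [b]

[zabpik]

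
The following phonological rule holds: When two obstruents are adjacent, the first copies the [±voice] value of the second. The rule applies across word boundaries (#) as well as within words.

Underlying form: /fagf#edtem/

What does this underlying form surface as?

[fakf#ettem]

/g/ before /f/ (voiceless) → [k]
/d/ before /t/ (voiceless) → [t]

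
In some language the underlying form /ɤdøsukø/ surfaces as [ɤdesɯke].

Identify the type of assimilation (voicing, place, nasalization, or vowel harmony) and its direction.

/ø/→[e] /u/→[ɯ] /ø/→[e].
Vowels agree with the first vowel, so the harmony is progressive.

vowel harmony, progressive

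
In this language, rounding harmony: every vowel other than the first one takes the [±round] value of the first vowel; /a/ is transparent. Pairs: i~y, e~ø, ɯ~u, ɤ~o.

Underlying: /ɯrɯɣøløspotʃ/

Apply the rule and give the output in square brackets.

/ø/ harmonizes with /ɯ/ ([-round]) → [e]
/ø/ harmonizes with /ɯ/ ([-round]) → [e]
/o/ harmonizes with /ɯ/ ([-round]) → [ɤ]

[ɯrɯɣelespɤtʃ]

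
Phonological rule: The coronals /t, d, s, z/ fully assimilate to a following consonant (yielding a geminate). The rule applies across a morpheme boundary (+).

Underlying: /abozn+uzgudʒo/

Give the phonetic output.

/z/ before /n/ → [n] (total assimilation)
/z/ before /g/ → [g] (total assimilation)

[abonn+uggudʒo]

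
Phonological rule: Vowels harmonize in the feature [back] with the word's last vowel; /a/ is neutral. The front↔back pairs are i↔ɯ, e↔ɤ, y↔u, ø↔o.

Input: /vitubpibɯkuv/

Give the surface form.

/i/ harmonizes with /u/ ([+back]) → [ɯ]
/i/ harmonizes with /u/ ([+back]) → [ɯ]

[vɯtubpɯbɯkuv]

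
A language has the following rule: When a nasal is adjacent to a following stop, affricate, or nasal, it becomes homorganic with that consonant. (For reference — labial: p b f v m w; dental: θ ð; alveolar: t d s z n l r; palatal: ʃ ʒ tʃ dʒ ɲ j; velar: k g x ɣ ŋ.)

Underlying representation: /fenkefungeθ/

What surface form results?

[feŋkefuŋgeθ]

/n/ before /k/ (velar) → [ŋ]
/n/ before /g/ (velar) → [ŋ]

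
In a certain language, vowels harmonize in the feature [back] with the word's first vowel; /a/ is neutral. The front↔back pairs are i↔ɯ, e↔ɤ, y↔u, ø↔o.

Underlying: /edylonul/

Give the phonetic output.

/o/ harmonizes with /e/ ([-back]) → [ø]
/u/ harmonizes with /e/ ([-back]) → [y]

[edylønyl]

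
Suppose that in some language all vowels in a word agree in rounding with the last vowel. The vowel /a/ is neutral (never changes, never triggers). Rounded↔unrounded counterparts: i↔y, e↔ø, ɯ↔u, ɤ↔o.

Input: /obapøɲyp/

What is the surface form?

[obapøɲyp]

no segment meets the rule's conditions; no change.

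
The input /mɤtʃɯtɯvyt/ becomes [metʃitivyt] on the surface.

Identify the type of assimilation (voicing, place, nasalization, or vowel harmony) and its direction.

vowel harmony, regressive

/ɤ/→[e] /ɯ/→[i] /ɯ/→[i].
Vowels agree with the last vowel, so the harmony is regressive.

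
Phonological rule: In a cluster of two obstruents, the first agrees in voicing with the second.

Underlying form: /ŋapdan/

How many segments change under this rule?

1

/p/ before /d/ (voiced) → [b]
1 segment changes.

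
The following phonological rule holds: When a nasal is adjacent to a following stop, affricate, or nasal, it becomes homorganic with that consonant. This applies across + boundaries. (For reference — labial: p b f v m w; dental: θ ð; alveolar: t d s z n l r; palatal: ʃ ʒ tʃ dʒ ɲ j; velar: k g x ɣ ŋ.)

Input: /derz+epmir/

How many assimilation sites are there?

No segment meets the rule's conditions.

0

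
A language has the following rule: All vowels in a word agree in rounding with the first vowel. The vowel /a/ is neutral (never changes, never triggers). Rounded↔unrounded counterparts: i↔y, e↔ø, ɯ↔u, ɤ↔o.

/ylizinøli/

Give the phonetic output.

[ylyzynøly]

/i/ harmonizes with /y/ ([+round]) → [y]
/i/ harmonizes with /y/ ([+round]) → [y]
/i/ harmonizes with /y/ ([+round]) → [y]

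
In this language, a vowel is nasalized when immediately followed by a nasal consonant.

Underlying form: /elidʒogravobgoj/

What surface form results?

[elidʒogravobgoj]

no segment meets the rule's conditions; no change.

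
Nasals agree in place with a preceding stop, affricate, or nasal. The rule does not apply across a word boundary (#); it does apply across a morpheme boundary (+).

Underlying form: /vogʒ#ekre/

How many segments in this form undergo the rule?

No segment meets the rule's conditions.

0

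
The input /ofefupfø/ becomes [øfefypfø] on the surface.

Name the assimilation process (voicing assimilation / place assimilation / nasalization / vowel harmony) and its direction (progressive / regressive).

vowel harmony, regressive

/o/→[ø] /u/→[y].
Vowels agree with the last vowel, so the harmony is regressive.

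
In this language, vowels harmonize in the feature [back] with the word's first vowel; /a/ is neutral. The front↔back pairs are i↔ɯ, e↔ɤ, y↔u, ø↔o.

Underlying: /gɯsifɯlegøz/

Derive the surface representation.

/i/ harmonizes with /ɯ/ ([+back]) → [ɯ]
/e/ harmonizes with /ɯ/ ([+back]) → [ɤ]
/ø/ harmonizes with /ɯ/ ([+back]) → [o]

[gɯsɯfɯlɤgoz]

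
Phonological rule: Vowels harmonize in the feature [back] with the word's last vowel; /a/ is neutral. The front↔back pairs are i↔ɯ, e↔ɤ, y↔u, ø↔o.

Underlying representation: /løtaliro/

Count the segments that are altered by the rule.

2

/ø/ harmonizes with /o/ ([+back]) → [o]
/i/ harmonizes with /o/ ([+back]) → [ɯ]
2 segments change.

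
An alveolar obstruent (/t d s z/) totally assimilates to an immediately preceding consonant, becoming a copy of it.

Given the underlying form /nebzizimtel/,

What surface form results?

/z/ after /b/ → [b] (total assimilation)
/t/ after /m/ → [m] (total assimilation)

[nebbizimmel]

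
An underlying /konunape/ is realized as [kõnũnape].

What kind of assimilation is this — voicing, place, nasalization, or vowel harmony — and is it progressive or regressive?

nasalization, regressive

/o/→[õ] /u/→[ũ].
Each target copies a feature from the following segment, so the direction is regressive.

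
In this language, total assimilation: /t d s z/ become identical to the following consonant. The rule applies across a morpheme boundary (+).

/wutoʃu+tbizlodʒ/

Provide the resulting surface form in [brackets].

[wutoʃu+bbillodʒ]

/t/ before /b/ → [b] (total assimilation)
/z/ before /l/ → [l] (total assimilation)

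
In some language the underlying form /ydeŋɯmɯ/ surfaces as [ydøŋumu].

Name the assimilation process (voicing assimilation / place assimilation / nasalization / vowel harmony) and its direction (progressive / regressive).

vowel harmony, progressive

/e/→[ø] /ɯ/→[u] /ɯ/→[u].
Vowels agree with the first vowel, so the harmony is progressive.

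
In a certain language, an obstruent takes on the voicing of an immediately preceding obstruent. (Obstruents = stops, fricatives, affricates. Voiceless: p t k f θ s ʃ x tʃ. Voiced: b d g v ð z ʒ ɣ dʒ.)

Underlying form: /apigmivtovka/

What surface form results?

/t/ after /v/ (voiced) → [d]
/k/ after /v/ (voiced) → [g]

[apigmivdovga]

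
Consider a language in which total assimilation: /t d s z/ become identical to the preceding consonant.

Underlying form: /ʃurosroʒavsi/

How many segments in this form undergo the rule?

/s/ after /v/ → [v] (total assimilation)
1 segment changes.

1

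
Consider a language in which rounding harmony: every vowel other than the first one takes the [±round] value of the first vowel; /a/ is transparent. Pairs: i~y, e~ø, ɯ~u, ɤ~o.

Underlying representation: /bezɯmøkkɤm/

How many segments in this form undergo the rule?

/ø/ harmonizes with /e/ ([-round]) → [e]
1 segment changes.

1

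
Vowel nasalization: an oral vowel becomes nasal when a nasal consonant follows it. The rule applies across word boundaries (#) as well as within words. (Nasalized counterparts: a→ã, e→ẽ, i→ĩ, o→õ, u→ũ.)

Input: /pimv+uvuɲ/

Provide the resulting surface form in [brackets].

/i/ before nasal /m/ → [ĩ]
/u/ before nasal /ɲ/ → [ũ]

[pĩmv+uvũɲ]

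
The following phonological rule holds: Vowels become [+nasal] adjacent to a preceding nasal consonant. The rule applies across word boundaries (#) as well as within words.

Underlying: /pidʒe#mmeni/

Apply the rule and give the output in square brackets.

/e/ after nasal /m/ → [ẽ]
/i/ after nasal /n/ → [ĩ]

[pidʒe#mmẽnĩ]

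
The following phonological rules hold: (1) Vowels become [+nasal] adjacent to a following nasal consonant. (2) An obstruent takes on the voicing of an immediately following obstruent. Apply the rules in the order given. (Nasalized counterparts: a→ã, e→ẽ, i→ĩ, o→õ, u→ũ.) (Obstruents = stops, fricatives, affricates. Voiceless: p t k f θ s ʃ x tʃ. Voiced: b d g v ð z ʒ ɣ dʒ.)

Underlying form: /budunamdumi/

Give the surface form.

[budũnãmdũmi]

Rule 1: /u/ before nasal /n/ → [ũ]
Rule 1: /a/ before nasal /m/ → [ã]
Rule 1: /u/ before nasal /m/ → [ũ]
After rule 1: budũnãmdũmi
Rule 2: no segment meets the rule's conditions; no change.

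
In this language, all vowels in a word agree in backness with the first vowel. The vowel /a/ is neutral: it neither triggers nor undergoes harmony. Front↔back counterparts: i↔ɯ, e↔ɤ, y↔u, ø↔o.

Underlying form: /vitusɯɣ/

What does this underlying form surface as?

[vitysiɣ]

/u/ harmonizes with /i/ ([-back]) → [y]
/ɯ/ harmonizes with /i/ ([-back]) → [i]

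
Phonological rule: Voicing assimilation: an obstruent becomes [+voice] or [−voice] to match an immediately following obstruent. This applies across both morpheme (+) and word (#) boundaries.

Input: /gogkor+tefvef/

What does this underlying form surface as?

[gokkor+tevvef]

/g/ before /k/ (voiceless) → [k]
/f/ before /v/ (voiced) → [v]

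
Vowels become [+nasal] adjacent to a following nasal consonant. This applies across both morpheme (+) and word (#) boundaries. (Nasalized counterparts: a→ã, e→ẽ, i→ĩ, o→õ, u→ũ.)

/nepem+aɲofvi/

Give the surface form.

/e/ before nasal /m/ → [ẽ]
/a/ before nasal /ɲ/ → [ã]

[nepẽm+ãɲofvi]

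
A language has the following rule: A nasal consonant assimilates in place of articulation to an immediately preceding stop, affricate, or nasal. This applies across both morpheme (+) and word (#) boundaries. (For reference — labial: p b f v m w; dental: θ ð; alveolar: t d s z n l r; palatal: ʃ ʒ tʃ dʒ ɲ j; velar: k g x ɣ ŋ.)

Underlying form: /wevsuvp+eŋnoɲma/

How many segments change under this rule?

/n/ after /ŋ/ (velar) → [ŋ]
/m/ after /ɲ/ (palatal) → [ɲ]
2 segments change.

2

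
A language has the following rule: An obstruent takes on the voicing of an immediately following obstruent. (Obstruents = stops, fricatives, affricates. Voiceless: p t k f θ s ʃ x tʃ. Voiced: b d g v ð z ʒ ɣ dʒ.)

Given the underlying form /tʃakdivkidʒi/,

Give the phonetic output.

/k/ before /d/ (voiced) → [g]
/v/ before /k/ (voiceless) → [f]

[tʃagdifkidʒi]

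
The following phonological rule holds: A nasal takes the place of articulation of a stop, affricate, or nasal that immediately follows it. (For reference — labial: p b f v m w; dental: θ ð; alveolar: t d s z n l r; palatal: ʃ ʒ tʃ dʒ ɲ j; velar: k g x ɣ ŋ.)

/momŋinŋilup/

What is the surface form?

/m/ before /ŋ/ (velar) → [ŋ]
/n/ before /ŋ/ (velar) → [ŋ]

[moŋŋiŋŋilup]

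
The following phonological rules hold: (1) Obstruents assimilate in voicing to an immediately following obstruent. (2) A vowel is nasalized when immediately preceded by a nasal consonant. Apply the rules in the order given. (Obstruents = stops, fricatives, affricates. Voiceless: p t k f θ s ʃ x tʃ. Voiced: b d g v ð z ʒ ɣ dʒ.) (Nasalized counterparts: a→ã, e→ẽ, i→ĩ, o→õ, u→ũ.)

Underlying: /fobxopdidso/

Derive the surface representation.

[fopxobditso]

Rule 1: /b/ before /x/ (voiceless) → [p]
Rule 1: /p/ before /d/ (voiced) → [b]
Rule 1: /d/ before /s/ (voiceless) → [t]
After rule 1: fopxobditso
Rule 2: no segment meets the rule's conditions; no change.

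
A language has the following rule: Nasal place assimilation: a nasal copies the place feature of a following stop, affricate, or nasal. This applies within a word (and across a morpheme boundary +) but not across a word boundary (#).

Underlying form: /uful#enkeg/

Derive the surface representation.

[uful#eŋkeg]

/n/ before /k/ (velar) → [ŋ]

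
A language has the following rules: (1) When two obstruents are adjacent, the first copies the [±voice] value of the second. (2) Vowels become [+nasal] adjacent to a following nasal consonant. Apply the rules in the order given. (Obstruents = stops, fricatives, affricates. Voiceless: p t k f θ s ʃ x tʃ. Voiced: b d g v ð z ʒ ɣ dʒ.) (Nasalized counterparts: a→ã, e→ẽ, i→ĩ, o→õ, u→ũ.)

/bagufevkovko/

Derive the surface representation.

Rule 1: /v/ before /k/ (voiceless) → [f]
Rule 1: /v/ before /k/ (voiceless) → [f]
After rule 1: bagufefkofko
Rule 2: no segment meets the rule's conditions; no change.

[bagufefkofko]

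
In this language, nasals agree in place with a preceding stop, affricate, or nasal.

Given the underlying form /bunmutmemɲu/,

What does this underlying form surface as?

/m/ after /n/ (alveolar) → [n]
/m/ after /t/ (alveolar) → [n]
/ɲ/ after /m/ (labial) → [m]

[bunnutnemmu]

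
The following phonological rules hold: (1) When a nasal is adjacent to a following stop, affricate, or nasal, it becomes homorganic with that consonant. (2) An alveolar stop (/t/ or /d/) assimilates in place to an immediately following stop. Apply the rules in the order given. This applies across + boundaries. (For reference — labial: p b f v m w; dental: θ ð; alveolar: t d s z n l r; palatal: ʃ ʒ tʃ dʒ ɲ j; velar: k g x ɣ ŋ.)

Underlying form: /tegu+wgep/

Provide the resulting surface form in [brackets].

Rule 1: no segment meets the rule's conditions; no change.
After rule 1: tegu+wgep
Rule 2: no segment meets the rule's conditions; no change.

[tegu+wgep]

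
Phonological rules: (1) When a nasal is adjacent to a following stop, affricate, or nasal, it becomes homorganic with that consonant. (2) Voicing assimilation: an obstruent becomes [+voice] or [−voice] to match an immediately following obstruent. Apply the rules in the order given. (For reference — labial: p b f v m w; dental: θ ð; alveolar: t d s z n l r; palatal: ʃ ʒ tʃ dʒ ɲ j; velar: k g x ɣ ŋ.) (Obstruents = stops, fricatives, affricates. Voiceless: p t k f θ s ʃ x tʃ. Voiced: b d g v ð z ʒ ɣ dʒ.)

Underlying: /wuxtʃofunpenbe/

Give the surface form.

[wuxtʃofumpembe]

Rule 1: /n/ before /p/ (labial) → [m]
Rule 1: /n/ before /b/ (labial) → [m]
After rule 1: wuxtʃofumpembe
Rule 2: no segment meets the rule's conditions; no change.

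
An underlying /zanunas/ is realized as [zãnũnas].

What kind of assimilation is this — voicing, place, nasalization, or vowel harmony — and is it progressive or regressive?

nasalization, regressive

/a/→[ã] /u/→[ũ].
Each target copies a feature from the following segment, so the direction is regressive.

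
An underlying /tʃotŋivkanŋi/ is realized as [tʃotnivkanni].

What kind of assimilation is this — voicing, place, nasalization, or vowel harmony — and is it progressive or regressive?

place assimilation, progressive

/ŋ/→[n] /ŋ/→[n].
Each target copies a feature from the preceding segment, so the direction is progressive.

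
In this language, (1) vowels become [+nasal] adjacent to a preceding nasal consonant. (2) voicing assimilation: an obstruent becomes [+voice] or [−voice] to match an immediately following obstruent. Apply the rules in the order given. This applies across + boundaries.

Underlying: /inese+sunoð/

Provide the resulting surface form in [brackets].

[inẽse+sunõð]

Rule 1: /e/ after nasal /n/ → [ẽ]
Rule 1: /o/ after nasal /n/ → [õ]
After rule 1: inẽse+sunõð
Rule 2: no segment meets the rule's conditions; no change.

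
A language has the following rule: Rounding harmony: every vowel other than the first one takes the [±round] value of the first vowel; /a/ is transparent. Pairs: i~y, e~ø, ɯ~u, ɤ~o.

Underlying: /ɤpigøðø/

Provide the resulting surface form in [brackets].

[ɤpigeðe]

/ø/ harmonizes with /ɤ/ ([-round]) → [e]
/ø/ harmonizes with /ɤ/ ([-round]) → [e]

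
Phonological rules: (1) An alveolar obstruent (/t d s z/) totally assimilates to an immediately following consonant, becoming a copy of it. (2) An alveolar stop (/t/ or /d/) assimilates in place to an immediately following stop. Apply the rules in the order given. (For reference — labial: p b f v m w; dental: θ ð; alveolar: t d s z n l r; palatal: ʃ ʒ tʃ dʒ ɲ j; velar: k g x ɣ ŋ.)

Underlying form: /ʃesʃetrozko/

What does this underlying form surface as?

Rule 1: /s/ before /ʃ/ → [ʃ] (total assimilation)
Rule 1: /t/ before /r/ → [r] (total assimilation)
Rule 1: /z/ before /k/ → [k] (total assimilation)
After rule 1: ʃeʃʃerrokko
Rule 2: no segment meets the rule's conditions; no change.

[ʃeʃʃerrokko]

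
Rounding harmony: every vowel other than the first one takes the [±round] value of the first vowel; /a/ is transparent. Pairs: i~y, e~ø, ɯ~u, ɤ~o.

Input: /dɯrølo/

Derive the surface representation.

[dɯrelɤ]

/ø/ harmonizes with /ɯ/ ([-round]) → [e]
/o/ harmonizes with /ɯ/ ([-round]) → [ɤ]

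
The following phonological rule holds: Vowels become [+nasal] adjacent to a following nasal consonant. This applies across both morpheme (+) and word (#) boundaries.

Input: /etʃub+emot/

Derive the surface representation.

/e/ before nasal /m/ → [ẽ]

[etʃub+ẽmot]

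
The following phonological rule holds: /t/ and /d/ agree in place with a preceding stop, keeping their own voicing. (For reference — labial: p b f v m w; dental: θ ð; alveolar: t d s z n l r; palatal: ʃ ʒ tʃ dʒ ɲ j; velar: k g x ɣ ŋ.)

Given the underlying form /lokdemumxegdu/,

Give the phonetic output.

[lokgemumxeggu]

/d/ after /k/ (velar) → [g]
/d/ after /g/ (velar) → [g]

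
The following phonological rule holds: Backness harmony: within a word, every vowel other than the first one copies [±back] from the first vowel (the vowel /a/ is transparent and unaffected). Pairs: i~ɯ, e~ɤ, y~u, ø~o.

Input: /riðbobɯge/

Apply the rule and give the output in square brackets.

/o/ harmonizes with /i/ ([-back]) → [ø]
/ɯ/ harmonizes with /i/ ([-back]) → [i]

[riðbøbige]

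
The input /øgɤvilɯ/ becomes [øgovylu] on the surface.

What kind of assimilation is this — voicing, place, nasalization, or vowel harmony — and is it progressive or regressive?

vowel harmony, progressive

/ɤ/→[o] /i/→[y] /ɯ/→[u].
Vowels agree with the first vowel, so the harmony is progressive.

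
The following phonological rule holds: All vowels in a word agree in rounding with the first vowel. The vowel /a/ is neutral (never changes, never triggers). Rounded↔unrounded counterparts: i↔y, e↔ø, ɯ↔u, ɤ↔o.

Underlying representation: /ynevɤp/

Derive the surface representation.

/e/ harmonizes with /y/ ([+round]) → [ø]
/ɤ/ harmonizes with /y/ ([+round]) → [o]

[ynøvop]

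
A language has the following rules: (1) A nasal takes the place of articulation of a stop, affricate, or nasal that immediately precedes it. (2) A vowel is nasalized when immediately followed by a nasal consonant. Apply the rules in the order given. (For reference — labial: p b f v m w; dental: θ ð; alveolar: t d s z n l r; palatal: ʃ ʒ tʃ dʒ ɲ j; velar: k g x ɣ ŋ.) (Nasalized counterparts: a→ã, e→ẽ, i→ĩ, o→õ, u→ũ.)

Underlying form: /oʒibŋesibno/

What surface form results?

[oʒibmesibmo]

Rule 1: /ŋ/ after /b/ (labial) → [m]
Rule 1: /n/ after /b/ (labial) → [m]
After rule 1: oʒibmesibmo
Rule 2: no segment meets the rule's conditions; no change.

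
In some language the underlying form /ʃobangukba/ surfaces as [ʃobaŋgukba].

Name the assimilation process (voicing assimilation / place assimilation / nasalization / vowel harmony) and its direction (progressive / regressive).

place assimilation, regressive

/n/→[ŋ].
Each target copies a feature from the following segment, so the direction is regressive.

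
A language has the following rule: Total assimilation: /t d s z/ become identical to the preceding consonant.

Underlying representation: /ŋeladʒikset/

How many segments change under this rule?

/s/ after /k/ → [k] (total assimilation)
1 segment changes.

1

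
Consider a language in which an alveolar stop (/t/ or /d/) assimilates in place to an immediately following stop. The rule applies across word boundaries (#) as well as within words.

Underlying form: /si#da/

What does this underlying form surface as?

no segment meets the rule's conditions; no change.

[si#da]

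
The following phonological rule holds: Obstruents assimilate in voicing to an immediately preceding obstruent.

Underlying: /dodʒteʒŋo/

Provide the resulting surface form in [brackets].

/t/ after /dʒ/ (voiced) → [d]

[dodʒdeʒŋo]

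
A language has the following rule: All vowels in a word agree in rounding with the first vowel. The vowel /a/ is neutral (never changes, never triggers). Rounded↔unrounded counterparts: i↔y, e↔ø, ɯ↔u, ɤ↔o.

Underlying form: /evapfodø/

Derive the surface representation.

[evapfɤde]

/o/ harmonizes with /e/ ([-round]) → [ɤ]
/ø/ harmonizes with /e/ ([-round]) → [e]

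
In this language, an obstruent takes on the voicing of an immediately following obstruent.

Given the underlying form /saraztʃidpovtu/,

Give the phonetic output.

/z/ before /tʃ/ (voiceless) → [s]
/d/ before /p/ (voiceless) → [t]
/v/ before /t/ (voiceless) → [f]

[sarastʃitpoftu]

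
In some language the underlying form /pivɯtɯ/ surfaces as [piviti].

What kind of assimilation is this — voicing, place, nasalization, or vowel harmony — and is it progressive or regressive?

vowel harmony, progressive

/ɯ/→[i] /ɯ/→[i].
Vowels agree with the first vowel, so the harmony is progressive.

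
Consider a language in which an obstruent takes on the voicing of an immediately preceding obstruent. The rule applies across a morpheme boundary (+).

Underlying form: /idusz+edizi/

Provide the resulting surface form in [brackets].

[iduss+edizi]

/z/ after /s/ (voiceless) → [s]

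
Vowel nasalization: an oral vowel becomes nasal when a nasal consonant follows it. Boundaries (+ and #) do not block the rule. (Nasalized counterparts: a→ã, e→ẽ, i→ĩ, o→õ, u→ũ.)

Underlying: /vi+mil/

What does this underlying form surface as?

/i/ before nasal /m/ → [ĩ]

[vĩ+mil]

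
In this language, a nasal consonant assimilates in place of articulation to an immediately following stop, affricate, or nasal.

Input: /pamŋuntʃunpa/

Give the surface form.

/m/ before /ŋ/ (velar) → [ŋ]
/n/ before /tʃ/ (palatal) → [ɲ]
/n/ before /p/ (labial) → [m]

[paŋŋuɲtʃumpa]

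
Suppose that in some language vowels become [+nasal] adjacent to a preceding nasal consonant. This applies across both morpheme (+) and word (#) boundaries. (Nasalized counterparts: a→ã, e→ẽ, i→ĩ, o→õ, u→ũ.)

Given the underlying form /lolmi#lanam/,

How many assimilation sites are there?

2

/i/ after nasal /m/ → [ĩ]
/a/ after nasal /n/ → [ã]
2 segments change.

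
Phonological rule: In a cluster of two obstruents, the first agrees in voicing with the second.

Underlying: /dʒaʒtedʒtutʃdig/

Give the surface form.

/ʒ/ before /t/ (voiceless) → [ʃ]
/dʒ/ before /t/ (voiceless) → [tʃ]
/tʃ/ before /d/ (voiced) → [dʒ]

[dʒaʃtetʃtudʒdig]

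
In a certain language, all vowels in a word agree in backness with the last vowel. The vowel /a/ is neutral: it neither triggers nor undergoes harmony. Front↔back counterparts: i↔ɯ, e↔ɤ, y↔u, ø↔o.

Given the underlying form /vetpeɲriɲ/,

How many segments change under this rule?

No segment meets the rule's conditions.

0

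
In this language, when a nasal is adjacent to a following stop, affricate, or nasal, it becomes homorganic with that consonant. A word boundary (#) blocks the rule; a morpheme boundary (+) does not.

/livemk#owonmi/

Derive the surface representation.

/m/ before /k/ (velar) → [ŋ]
/n/ before /m/ (labial) → [m]

[liveŋk#owommi]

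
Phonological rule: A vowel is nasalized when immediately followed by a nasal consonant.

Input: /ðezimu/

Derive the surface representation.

[ðezĩmu]

/i/ before nasal /m/ → [ĩ]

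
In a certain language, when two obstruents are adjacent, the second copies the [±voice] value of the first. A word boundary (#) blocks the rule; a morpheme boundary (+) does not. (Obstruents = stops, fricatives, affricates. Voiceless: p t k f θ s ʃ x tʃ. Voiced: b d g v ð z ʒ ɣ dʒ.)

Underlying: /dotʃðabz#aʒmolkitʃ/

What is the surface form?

/ð/ after /tʃ/ (voiceless) → [θ]

[dotʃθabz#aʒmolkitʃ]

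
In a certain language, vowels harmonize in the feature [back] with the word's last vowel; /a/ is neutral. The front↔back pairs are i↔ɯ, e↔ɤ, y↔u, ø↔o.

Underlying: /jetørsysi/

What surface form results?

[jetørsysi]

no segment meets the rule's conditions; no change.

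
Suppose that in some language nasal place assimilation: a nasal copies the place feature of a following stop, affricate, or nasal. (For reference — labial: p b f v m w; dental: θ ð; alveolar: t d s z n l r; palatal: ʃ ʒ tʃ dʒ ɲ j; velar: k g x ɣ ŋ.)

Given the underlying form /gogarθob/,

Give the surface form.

no segment meets the rule's conditions; no change.

[gogarθob]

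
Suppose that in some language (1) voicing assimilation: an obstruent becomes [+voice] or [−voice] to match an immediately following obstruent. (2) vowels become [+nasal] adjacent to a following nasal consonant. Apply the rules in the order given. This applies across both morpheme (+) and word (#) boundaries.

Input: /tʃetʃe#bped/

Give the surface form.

Rule 1: /b/ before /p/ (voiceless) → [p]
After rule 1: tʃetʃe#pped
Rule 2: no segment meets the rule's conditions; no change.

[tʃetʃe#pped]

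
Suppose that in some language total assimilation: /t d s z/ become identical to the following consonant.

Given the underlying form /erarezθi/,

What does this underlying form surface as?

/z/ before /θ/ → [θ] (total assimilation)

[erareθθi]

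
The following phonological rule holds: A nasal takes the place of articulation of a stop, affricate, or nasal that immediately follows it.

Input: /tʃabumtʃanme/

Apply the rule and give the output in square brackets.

[tʃabuɲtʃamme]

/m/ before /tʃ/ (palatal) → [ɲ]
/n/ before /m/ (labial) → [m]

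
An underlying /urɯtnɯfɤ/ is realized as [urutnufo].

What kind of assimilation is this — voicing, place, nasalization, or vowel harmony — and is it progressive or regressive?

/ɯ/→[u] /ɯ/→[u] /ɤ/→[o].
Vowels agree with the first vowel, so the harmony is progressive.

vowel harmony, progressive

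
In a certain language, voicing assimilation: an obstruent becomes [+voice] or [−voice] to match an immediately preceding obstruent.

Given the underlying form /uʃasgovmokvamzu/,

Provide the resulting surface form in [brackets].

/g/ after /s/ (voiceless) → [k]
/v/ after /k/ (voiceless) → [f]

[uʃaskovmokfamzu]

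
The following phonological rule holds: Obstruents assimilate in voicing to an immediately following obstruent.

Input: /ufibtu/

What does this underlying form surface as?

/b/ before /t/ (voiceless) → [p]

[ufiptu]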